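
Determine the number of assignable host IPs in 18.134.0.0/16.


Host bits = 32 - 16 = 16
Total addresses = 2^16 = 65536
Usable = total - 2 (network and broadcast)
Usable hosts: 65534


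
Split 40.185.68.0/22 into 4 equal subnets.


New prefix = 22 + 2 = 24
Each subnet has 256 addresses
  40.185.68.0/24
  40.185.69.0/24
  40.185.70.0/24
  40.185.71.0/24
Subnets: 40.185.68.0/24, 40.185.69.0/24, 40.185.70.0/24, 40.185.71.0/24


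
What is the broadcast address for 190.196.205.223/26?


Network: 190.196.205.192/26
Host bits = 6
Set all host bits to 1:
Broadcast: 190.196.205.255


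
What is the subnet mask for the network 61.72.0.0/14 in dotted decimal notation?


/14 means 14 network bits, 18 host bits
Binary: 11111111111111000000000000000000
Mask: 255.252.0.0


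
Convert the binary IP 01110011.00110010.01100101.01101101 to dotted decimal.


01110011 = 115
00110010 = 50
01100101 = 101
01101101 = 109
IP: 115.50.101.109


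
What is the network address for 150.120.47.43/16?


IP:   10010110.01111000.00101111.00101011
Mask: 11111111.11111111.00000000.00000000
AND operation:
Net:  10010110.01111000.00000000.00000000
Network: 150.120.0.0/16


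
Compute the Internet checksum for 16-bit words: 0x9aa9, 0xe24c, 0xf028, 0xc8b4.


Sum all words (with carry folding):
+ 0x9aa9 = 0x9aa9
+ 0xe24c = 0x7cf6
+ 0xf028 = 0x6d1f
+ 0xc8b4 = 0x35d4
One's complement: ~0x35d4
Checksum = 0xca2b


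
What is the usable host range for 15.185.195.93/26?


Network: 15.185.195.64
Broadcast: 15.185.195.127
First usable = network + 1
Last usable = broadcast - 1
Range: 15.185.195.65 to 15.185.195.126


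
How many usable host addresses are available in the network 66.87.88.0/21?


Host bits = 32 - 21 = 11
Total addresses = 2^11 = 2048
Usable = total - 2 (network and broadcast)
Usable hosts: 2046


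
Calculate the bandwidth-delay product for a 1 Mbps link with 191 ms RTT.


BDP = bandwidth * RTT
= 1 Mbps * 191 ms
= 1 * 1e6 * 191 / 1000 bits
= 191000 bits
= 23875 bytes
= 23.3154 KB
BDP = 191000 bits (23875 bytes)


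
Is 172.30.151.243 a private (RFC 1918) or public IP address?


RFC 1918 private ranges:
  10.0.0.0/8 (10.0.0.0 - 10.255.255.255)
  172.16.0.0/12 (172.16.0.0 - 172.31.255.255)
  192.168.0.0/16 (192.168.0.0 - 192.168.255.255)
Private (in 172.16.0.0/12)


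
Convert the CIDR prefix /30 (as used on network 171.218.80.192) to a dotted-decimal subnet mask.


/30 means 30 network bits, 2 host bits
Binary: 11111111111111111111111111111100
Mask: 255.255.255.252


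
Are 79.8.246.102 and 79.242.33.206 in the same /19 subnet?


Mask: 255.255.224.0
79.8.246.102 AND mask = 79.8.224.0
79.242.33.206 AND mask = 79.242.32.0
No, different subnets (79.8.224.0 vs 79.242.32.0)


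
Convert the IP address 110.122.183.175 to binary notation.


110 = 01101110
122 = 01111010
183 = 10110111
175 = 10101111
Binary: 01101110.01111010.10110111.10101111


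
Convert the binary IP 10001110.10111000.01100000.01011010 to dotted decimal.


10001110 = 142
10111000 = 184
01100000 = 96
01011010 = 90
IP: 142.184.96.90


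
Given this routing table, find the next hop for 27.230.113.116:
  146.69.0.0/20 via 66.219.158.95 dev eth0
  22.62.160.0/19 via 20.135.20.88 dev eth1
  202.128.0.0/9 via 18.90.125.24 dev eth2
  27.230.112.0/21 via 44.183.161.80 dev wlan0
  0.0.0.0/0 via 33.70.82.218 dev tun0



Longest prefix match for 27.230.113.116:
  /20 146.69.0.0: no
  /19 22.62.160.0: no
  /9 202.128.0.0: no
  /21 27.230.112.0: MATCH
  /0 0.0.0.0: MATCH
Selected: next-hop 44.183.161.80 via wlan0 (matched /21)


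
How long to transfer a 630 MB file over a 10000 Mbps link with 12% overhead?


Effective throughput = 10000 * (1 - 12/100) = 8800 Mbps
File size in Mb = 630 * 8 = 5040 Mb
Time = 5040 / 8800
Time = 0.5727 seconds


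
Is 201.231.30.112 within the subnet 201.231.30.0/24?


Subnet network: 201.231.30.0
Test IP AND mask: 201.231.30.0
Yes, 201.231.30.112 is in 201.231.30.0/24


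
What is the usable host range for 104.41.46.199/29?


Network: 104.41.46.192
Broadcast: 104.41.46.199
First usable = network + 1
Last usable = broadcast - 1
Range: 104.41.46.193 to 104.41.46.198


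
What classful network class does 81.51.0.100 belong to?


First octet: 81
Binary: 01010001
0xxxxxxx -> Class A (1-126)
Class A, default mask 255.0.0.0 (/8)


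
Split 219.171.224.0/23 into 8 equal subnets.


New prefix = 23 + 3 = 26
Each subnet has 64 addresses
  219.171.224.0/26
  219.171.224.64/26
  219.171.224.128/26
  219.171.224.192/26
  219.171.225.0/26
  219.171.225.64/26
  219.171.225.128/26
  219.171.225.192/26
Subnets: 219.171.224.0/26, 219.171.224.64/26, 219.171.224.128/26, 219.171.224.192/26, 219.171.225.0/26, 219.171.225.64/26, 219.171.225.128/26, 219.171.225.192/26


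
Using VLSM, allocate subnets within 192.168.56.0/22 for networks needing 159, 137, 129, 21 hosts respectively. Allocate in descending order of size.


159 hosts -> /24 (254 usable): 192.168.56.0/24
137 hosts -> /24 (254 usable): 192.168.57.0/24
129 hosts -> /24 (254 usable): 192.168.58.0/24
21 hosts -> /27 (30 usable): 192.168.59.0/27
Allocation: 192.168.56.0/24 (159 hosts, 254 usable); 192.168.57.0/24 (137 hosts, 254 usable); 192.168.58.0/24 (129 hosts, 254 usable); 192.168.59.0/27 (21 hosts, 30 usable)


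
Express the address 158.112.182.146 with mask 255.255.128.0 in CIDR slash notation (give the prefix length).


Binary: 11111111.11111111.10000000.00000000
Count leading 1s
Prefix: /17


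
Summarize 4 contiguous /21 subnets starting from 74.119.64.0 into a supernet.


Original prefix: /21
Number of subnets: 4 = 2^2
New prefix = 21 - 2 = 19
Supernet: 74.119.64.0/19


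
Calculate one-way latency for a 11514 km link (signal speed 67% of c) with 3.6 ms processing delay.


Speed = 0.67 * 3e5 km/s = 201000 km/s
Propagation delay = 11514 / 201000 = 0.0573 s = 57.2836 ms
Processing delay = 3.6 ms
Total one-way latency = 60.8836 ms


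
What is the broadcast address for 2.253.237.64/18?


Network: 2.253.192.0/18
Host bits = 14
Set all host bits to 1:
Broadcast: 2.253.255.255


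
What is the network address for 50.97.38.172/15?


IP:   00110010.01100001.00100110.10101100
Mask: 11111111.11111110.00000000.00000000
AND operation:
Net:  00110010.01100000.00000000.00000000
Network: 50.96.0.0/15


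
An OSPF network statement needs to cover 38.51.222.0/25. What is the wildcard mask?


Subnet mask: 255.255.255.128
Wildcard = 255.255.255.255 - subnet mask
255 - 255 = 0
255 - 255 = 0
255 - 255 = 0
255 - 128 = 127
Wildcard: 0.0.0.127


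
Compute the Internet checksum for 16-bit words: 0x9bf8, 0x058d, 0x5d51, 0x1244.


Sum all words (with carry folding):
+ 0x9bf8 = 0x9bf8
+ 0x058d = 0xa185
+ 0x5d51 = 0xfed6
+ 0x1244 = 0x111b
One's complement: ~0x111b
Checksum = 0xeee4


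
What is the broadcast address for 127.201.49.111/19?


Network: 127.201.32.0/19
Host bits = 13
Set all host bits to 1:
Broadcast: 127.201.63.255


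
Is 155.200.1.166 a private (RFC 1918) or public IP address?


RFC 1918 private ranges:
  10.0.0.0/8 (10.0.0.0 - 10.255.255.255)
  172.16.0.0/12 (172.16.0.0 - 172.31.255.255)
  192.168.0.0/16 (192.168.0.0 - 192.168.255.255)
Public (not in any RFC 1918 range)


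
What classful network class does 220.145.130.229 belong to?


First octet: 220
Binary: 11011100
110xxxxx -> Class C (192-223)
Class C, default mask 255.255.255.0 (/24)


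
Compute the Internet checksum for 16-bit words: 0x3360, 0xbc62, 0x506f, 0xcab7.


Sum all words (with carry folding):
+ 0x3360 = 0x3360
+ 0xbc62 = 0xefc2
+ 0x506f = 0x4032
+ 0xcab7 = 0x0aea
One's complement: ~0x0aea
Checksum = 0xf515


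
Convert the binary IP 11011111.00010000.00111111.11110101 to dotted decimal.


11011111 = 223
00010000 = 16
00111111 = 63
11110101 = 245
IP: 223.16.63.245


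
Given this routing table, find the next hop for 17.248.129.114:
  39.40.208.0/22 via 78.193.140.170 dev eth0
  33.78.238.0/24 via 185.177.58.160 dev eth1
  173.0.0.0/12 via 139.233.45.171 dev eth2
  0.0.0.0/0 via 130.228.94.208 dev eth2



Longest prefix match for 17.248.129.114:
  /22 39.40.208.0: no
  /24 33.78.238.0: no
  /12 173.0.0.0: no
  /0 0.0.0.0: MATCH
Selected: next-hop 130.228.94.208 via eth2 (matched /0)


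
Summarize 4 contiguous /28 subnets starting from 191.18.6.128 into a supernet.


Original prefix: /28
Number of subnets: 4 = 2^2
New prefix = 28 - 2 = 26
Supernet: 191.18.6.128/26


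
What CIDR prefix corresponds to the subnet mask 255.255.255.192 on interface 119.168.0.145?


Binary: 11111111.11111111.11111111.11000000
Count leading 1s
Prefix: /26


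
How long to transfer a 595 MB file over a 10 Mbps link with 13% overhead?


Effective throughput = 10 * (1 - 13/100) = 8.7 Mbps
File size in Mb = 595 * 8 = 4760 Mb
Time = 4760 / 8.7
Time = 547.1264 seconds


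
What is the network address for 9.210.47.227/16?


IP:   00001001.11010010.00101111.11100011
Mask: 11111111.11111111.00000000.00000000
AND operation:
Net:  00001001.11010010.00000000.00000000
Network: 9.210.0.0/16


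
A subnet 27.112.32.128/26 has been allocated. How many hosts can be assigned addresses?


Host bits = 32 - 26 = 6
Total addresses = 2^6 = 64
Usable = total - 2 (network and broadcast)
Usable hosts: 62


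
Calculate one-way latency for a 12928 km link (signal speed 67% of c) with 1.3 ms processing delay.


Speed = 0.67 * 3e5 km/s = 201000 km/s
Propagation delay = 12928 / 201000 = 0.0643 s = 64.3184 ms
Processing delay = 1.3 ms
Total one-way latency = 65.6184 ms


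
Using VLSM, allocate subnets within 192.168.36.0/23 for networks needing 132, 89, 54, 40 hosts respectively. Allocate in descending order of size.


132 hosts -> /24 (254 usable): 192.168.36.0/24
89 hosts -> /25 (126 usable): 192.168.37.0/25
54 hosts -> /26 (62 usable): 192.168.37.128/26
40 hosts -> /26 (62 usable): 192.168.37.192/26
Allocation: 192.168.36.0/24 (132 hosts, 254 usable); 192.168.37.0/25 (89 hosts, 126 usable); 192.168.37.128/26 (54 hosts, 62 usable); 192.168.37.192/26 (40 hosts, 62 usable)


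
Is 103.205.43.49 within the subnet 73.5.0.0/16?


Subnet network: 73.5.0.0
Test IP AND mask: 103.205.0.0
No, 103.205.43.49 is not in 73.5.0.0/16


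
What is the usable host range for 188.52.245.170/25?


Network: 188.52.245.128
Broadcast: 188.52.245.255
First usable = network + 1
Last usable = broadcast - 1
Range: 188.52.245.129 to 188.52.245.254


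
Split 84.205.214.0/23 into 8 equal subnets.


New prefix = 23 + 3 = 26
Each subnet has 64 addresses
  84.205.214.0/26
  84.205.214.64/26
  84.205.214.128/26
  84.205.214.192/26
  84.205.215.0/26
  84.205.215.64/26
  84.205.215.128/26
  84.205.215.192/26
Subnets: 84.205.214.0/26, 84.205.214.64/26, 84.205.214.128/26, 84.205.214.192/26, 84.205.215.0/26, 84.205.215.64/26, 84.205.215.128/26, 84.205.215.192/26


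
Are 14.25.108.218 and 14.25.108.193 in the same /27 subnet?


Mask: 255.255.255.224
14.25.108.218 AND mask = 14.25.108.192
14.25.108.193 AND mask = 14.25.108.192
Yes, same subnet (14.25.108.192)


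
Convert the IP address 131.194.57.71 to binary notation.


131 = 10000011
194 = 11000010
57 = 00111001
71 = 01000111
Binary: 10000011.11000010.00111001.01000111


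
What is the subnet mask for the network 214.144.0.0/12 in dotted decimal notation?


/12 means 12 network bits, 20 host bits
Binary: 11111111111100000000000000000000
Mask: 255.240.0.0


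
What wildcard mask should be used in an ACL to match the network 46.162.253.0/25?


Subnet mask: 255.255.255.128
Wildcard = 255.255.255.255 - subnet mask
255 - 255 = 0
255 - 255 = 0
255 - 255 = 0
255 - 128 = 127
Wildcard: 0.0.0.127


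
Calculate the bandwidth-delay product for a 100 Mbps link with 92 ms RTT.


BDP = bandwidth * RTT
= 100 Mbps * 92 ms
= 100 * 1e6 * 92 / 1000 bits
= 9200000 bits
= 1150000 bytes
= 1123.0469 KB
BDP = 9200000 bits (1150000 bytes)


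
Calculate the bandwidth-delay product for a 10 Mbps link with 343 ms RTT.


BDP = bandwidth * RTT
= 10 Mbps * 343 ms
= 10 * 1e6 * 343 / 1000 bits
= 3430000 bits
= 428750 bytes
= 418.7012 KB
BDP = 3430000 bits (428750 bytes)


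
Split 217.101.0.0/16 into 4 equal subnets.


New prefix = 16 + 2 = 18
Each subnet has 16384 addresses
  217.101.0.0/18
  217.101.64.0/18
  217.101.128.0/18
  217.101.192.0/18
Subnets: 217.101.0.0/18, 217.101.64.0/18, 217.101.128.0/18, 217.101.192.0/18


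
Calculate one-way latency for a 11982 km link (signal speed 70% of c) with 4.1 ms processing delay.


Speed = 0.7 * 3e5 km/s = 210000 km/s
Propagation delay = 11982 / 210000 = 0.0571 s = 57.0571 ms
Processing delay = 4.1 ms
Total one-way latency = 61.1571 ms


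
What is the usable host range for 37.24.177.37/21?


Network: 37.24.176.0
Broadcast: 37.24.183.255
First usable = network + 1
Last usable = broadcast - 1
Range: 37.24.176.1 to 37.24.183.254


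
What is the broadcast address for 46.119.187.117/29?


Network: 46.119.187.112/29
Host bits = 3
Set all host bits to 1:
Broadcast: 46.119.187.119


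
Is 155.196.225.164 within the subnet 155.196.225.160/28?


Subnet network: 155.196.225.160
Test IP AND mask: 155.196.225.160
Yes, 155.196.225.164 is in 155.196.225.160/28


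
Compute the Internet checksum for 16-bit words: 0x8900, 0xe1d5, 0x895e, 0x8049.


Sum all words (with carry folding):
+ 0x8900 = 0x8900
+ 0xe1d5 = 0x6ad6
+ 0x895e = 0xf434
+ 0x8049 = 0x747e
One's complement: ~0x747e
Checksum = 0x8b81


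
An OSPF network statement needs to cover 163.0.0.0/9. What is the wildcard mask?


Subnet mask: 255.128.0.0
Wildcard = 255.255.255.255 - subnet mask
255 - 255 = 0
255 - 128 = 127
255 - 0 = 255
255 - 0 = 255
Wildcard: 0.127.255.255


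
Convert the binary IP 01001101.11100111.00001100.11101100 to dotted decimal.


01001101 = 77
11100111 = 231
00001100 = 12
11101100 = 236
IP: 77.231.12.236


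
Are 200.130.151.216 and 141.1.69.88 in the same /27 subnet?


Mask: 255.255.255.224
200.130.151.216 AND mask = 200.130.151.192
141.1.69.88 AND mask = 141.1.69.64
No, different subnets (200.130.151.192 vs 141.1.69.64)


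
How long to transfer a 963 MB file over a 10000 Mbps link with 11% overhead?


Effective throughput = 10000 * (1 - 11/100) = 8900 Mbps
File size in Mb = 963 * 8 = 7704 Mb
Time = 7704 / 8900
Time = 0.8656 seconds


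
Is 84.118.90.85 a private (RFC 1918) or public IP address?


RFC 1918 private ranges:
  10.0.0.0/8 (10.0.0.0 - 10.255.255.255)
  172.16.0.0/12 (172.16.0.0 - 172.31.255.255)
  192.168.0.0/16 (192.168.0.0 - 192.168.255.255)
Public (not in any RFC 1918 range)


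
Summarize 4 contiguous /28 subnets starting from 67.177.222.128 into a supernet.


Original prefix: /28
Number of subnets: 4 = 2^2
New prefix = 28 - 2 = 26
Supernet: 67.177.222.128/26


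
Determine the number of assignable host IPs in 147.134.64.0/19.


Host bits = 32 - 19 = 13
Total addresses = 2^13 = 8192
Usable = total - 2 (network and broadcast)
Usable hosts: 8190


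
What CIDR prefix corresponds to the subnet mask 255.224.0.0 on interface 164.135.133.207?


Binary: 11111111.11100000.00000000.00000000
Count leading 1s
Prefix: /11


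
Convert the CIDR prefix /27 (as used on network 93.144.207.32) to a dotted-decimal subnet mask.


/27 means 27 network bits, 5 host bits
Binary: 11111111111111111111111111100000
Mask: 255.255.255.224


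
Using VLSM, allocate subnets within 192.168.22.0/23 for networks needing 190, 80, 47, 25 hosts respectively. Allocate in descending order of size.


190 hosts -> /24 (254 usable): 192.168.22.0/24
80 hosts -> /25 (126 usable): 192.168.23.0/25
47 hosts -> /26 (62 usable): 192.168.23.128/26
25 hosts -> /27 (30 usable): 192.168.23.192/27
Allocation: 192.168.22.0/24 (190 hosts, 254 usable); 192.168.23.0/25 (80 hosts, 126 usable); 192.168.23.128/26 (47 hosts, 62 usable); 192.168.23.192/27 (25 hosts, 30 usable)


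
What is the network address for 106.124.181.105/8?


IP:   01101010.01111100.10110101.01101001
Mask: 11111111.00000000.00000000.00000000
AND operation:
Net:  01101010.00000000.00000000.00000000
Network: 106.0.0.0/8


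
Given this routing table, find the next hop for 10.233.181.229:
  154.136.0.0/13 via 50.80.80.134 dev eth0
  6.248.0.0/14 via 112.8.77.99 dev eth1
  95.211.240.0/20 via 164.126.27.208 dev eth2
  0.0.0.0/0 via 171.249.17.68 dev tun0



Longest prefix match for 10.233.181.229:
  /13 154.136.0.0: no
  /14 6.248.0.0: no
  /20 95.211.240.0: no
  /0 0.0.0.0: MATCH
Selected: next-hop 171.249.17.68 via tun0 (matched /0)


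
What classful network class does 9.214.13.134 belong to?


First octet: 9
Binary: 00001001
0xxxxxxx -> Class A (1-126)
Class A, default mask 255.0.0.0 (/8)


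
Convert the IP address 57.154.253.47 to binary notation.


57 = 00111001
154 = 10011010
253 = 11111101
47 = 00101111
Binary: 00111001.10011010.11111101.00101111


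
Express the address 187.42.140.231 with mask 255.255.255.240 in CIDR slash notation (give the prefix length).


Binary: 11111111.11111111.11111111.11110000
Count leading 1s
Prefix: /28


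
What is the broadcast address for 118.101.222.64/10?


Network: 118.64.0.0/10
Host bits = 22
Set all host bits to 1:
Broadcast: 118.127.255.255


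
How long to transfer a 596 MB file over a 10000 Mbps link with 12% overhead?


Effective throughput = 10000 * (1 - 12/100) = 8800 Mbps
File size in Mb = 596 * 8 = 4768 Mb
Time = 4768 / 8800
Time = 0.5418 seconds


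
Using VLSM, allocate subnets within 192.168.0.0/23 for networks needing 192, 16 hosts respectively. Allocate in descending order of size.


192 hosts -> /24 (254 usable): 192.168.0.0/24
16 hosts -> /27 (30 usable): 192.168.1.0/27
Allocation: 192.168.0.0/24 (192 hosts, 254 usable); 192.168.1.0/27 (16 hosts, 30 usable)


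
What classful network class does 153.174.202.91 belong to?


First octet: 153
Binary: 10011001
10xxxxxx -> Class B (128-191)
Class B, default mask 255.255.0.0 (/16)


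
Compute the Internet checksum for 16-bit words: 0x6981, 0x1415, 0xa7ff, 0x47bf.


Sum all words (with carry folding):
+ 0x6981 = 0x6981
+ 0x1415 = 0x7d96
+ 0xa7ff = 0x2596
+ 0x47bf = 0x6d55
One's complement: ~0x6d55
Checksum = 0x92aa


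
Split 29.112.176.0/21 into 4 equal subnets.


New prefix = 21 + 2 = 23
Each subnet has 512 addresses
  29.112.176.0/23
  29.112.178.0/23
  29.112.180.0/23
  29.112.182.0/23
Subnets: 29.112.176.0/23, 29.112.178.0/23, 29.112.180.0/23, 29.112.182.0/23


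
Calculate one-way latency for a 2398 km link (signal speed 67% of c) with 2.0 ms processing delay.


Speed = 0.67 * 3e5 km/s = 201000 km/s
Propagation delay = 2398 / 201000 = 0.0119 s = 11.9303 ms
Processing delay = 2.0 ms
Total one-way latency = 13.9303 ms


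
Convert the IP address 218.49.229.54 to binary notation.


218 = 11011010
49 = 00110001
229 = 11100101
54 = 00110110
Binary: 11011010.00110001.11100101.00110110


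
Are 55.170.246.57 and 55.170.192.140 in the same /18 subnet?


Mask: 255.255.192.0
55.170.246.57 AND mask = 55.170.192.0
55.170.192.140 AND mask = 55.170.192.0
Yes, same subnet (55.170.192.0)


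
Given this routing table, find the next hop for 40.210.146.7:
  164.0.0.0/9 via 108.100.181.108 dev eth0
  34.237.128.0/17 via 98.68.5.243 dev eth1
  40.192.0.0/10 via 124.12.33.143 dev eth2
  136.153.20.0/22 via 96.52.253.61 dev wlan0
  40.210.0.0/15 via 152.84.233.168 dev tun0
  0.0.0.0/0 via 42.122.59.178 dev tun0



Longest prefix match for 40.210.146.7:
  /9 164.0.0.0: no
  /17 34.237.128.0: no
  /10 40.192.0.0: MATCH
  /22 136.153.20.0: no
  /15 40.210.0.0: MATCH
  /0 0.0.0.0: MATCH
Selected: next-hop 152.84.233.168 via tun0 (matched /15)


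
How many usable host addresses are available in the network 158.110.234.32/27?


Host bits = 32 - 27 = 5
Total addresses = 2^5 = 32
Usable = total - 2 (network and broadcast)
Usable hosts: 30


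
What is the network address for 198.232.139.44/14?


IP:   11000110.11101000.10001011.00101100
Mask: 11111111.11111100.00000000.00000000
AND operation:
Net:  11000110.11101000.00000000.00000000
Network: 198.232.0.0/14


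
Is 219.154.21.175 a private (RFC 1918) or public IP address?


RFC 1918 private ranges:
  10.0.0.0/8 (10.0.0.0 - 10.255.255.255)
  172.16.0.0/12 (172.16.0.0 - 172.31.255.255)
  192.168.0.0/16 (192.168.0.0 - 192.168.255.255)
Public (not in any RFC 1918 range)


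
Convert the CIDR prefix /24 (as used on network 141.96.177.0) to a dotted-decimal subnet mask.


/24 means 24 network bits, 8 host bits
Binary: 11111111111111111111111100000000
Mask: 255.255.255.0


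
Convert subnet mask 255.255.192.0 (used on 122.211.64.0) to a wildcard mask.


Subnet mask: 255.255.192.0
Wildcard = 255.255.255.255 - subnet mask
255 - 255 = 0
255 - 255 = 0
255 - 192 = 63
255 - 0 = 255
Wildcard: 0.0.63.255


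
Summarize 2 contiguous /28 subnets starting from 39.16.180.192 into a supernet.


Original prefix: /28
Number of subnets: 2 = 2^1
New prefix = 28 - 1 = 27
Supernet: 39.16.180.192/27


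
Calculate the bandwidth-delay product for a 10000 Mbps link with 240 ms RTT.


BDP = bandwidth * RTT
= 10000 Mbps * 240 ms
= 10000 * 1e6 * 240 / 1000 bits
= 2400000000 bits
= 300000000 bytes
= 292968.75 KB
BDP = 2400000000 bits (300000000 bytes)


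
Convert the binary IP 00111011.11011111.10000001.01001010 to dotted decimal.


00111011 = 59
11011111 = 223
10000001 = 129
01001010 = 74
IP: 59.223.129.74


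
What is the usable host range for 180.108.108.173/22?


Network: 180.108.108.0
Broadcast: 180.108.111.255
First usable = network + 1
Last usable = broadcast - 1
Range: 180.108.108.1 to 180.108.111.254


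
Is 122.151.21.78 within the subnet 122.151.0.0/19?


Subnet network: 122.151.0.0
Test IP AND mask: 122.151.0.0
Yes, 122.151.21.78 is in 122.151.0.0/19


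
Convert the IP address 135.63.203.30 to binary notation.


135 = 10000111
63 = 00111111
203 = 11001011
30 = 00011110
Binary: 10000111.00111111.11001011.00011110


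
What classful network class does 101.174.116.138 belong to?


First octet: 101
Binary: 01100101
0xxxxxxx -> Class A (1-126)
Class A, default mask 255.0.0.0 (/8)


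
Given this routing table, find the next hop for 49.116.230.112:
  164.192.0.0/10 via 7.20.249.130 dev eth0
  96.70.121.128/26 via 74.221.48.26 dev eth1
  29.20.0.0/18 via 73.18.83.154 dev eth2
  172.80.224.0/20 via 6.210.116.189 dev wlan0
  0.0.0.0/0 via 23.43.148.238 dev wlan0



Longest prefix match for 49.116.230.112:
  /10 164.192.0.0: no
  /26 96.70.121.128: no
  /18 29.20.0.0: no
  /20 172.80.224.0: no
  /0 0.0.0.0: MATCH
Selected: next-hop 23.43.148.238 via wlan0 (matched /0)


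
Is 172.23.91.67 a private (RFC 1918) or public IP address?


RFC 1918 private ranges:
  10.0.0.0/8 (10.0.0.0 - 10.255.255.255)
  172.16.0.0/12 (172.16.0.0 - 172.31.255.255)
  192.168.0.0/16 (192.168.0.0 - 192.168.255.255)
Private (in 172.16.0.0/12)


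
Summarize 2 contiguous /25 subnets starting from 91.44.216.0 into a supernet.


Original prefix: /25
Number of subnets: 2 = 2^1
New prefix = 25 - 1 = 24
Supernet: 91.44.216.0/24


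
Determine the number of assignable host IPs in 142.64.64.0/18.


Host bits = 32 - 18 = 14
Total addresses = 2^14 = 16384
Usable = total - 2 (network and broadcast)
Usable hosts: 16382


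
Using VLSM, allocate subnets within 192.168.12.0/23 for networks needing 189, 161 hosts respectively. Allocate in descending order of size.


189 hosts -> /24 (254 usable): 192.168.12.0/24
161 hosts -> /24 (254 usable): 192.168.13.0/24
Allocation: 192.168.12.0/24 (189 hosts, 254 usable); 192.168.13.0/24 (161 hosts, 254 usable)


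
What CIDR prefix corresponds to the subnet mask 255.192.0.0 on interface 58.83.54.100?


Binary: 11111111.11000000.00000000.00000000
Count leading 1s
Prefix: /10


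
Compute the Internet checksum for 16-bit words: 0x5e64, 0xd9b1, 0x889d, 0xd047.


Sum all words (with carry folding):
+ 0x5e64 = 0x5e64
+ 0xd9b1 = 0x3816
+ 0x889d = 0xc0b3
+ 0xd047 = 0x90fb
One's complement: ~0x90fb
Checksum = 0x6f04


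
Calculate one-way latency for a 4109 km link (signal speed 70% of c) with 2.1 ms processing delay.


Speed = 0.7 * 3e5 km/s = 210000 km/s
Propagation delay = 4109 / 210000 = 0.0196 s = 19.5667 ms
Processing delay = 2.1 ms
Total one-way latency = 21.6667 ms


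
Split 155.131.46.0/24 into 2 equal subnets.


New prefix = 24 + 1 = 25
Each subnet has 128 addresses
  155.131.46.0/25
  155.131.46.128/25
Subnets: 155.131.46.0/25, 155.131.46.128/25


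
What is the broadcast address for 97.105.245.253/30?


Network: 97.105.245.252/30
Host bits = 2
Set all host bits to 1:
Broadcast: 97.105.245.255


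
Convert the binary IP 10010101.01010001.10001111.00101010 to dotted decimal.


10010101 = 149
01010001 = 81
10001111 = 143
00101010 = 42
IP: 149.81.143.42


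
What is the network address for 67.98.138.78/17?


IP:   01000011.01100010.10001010.01001110
Mask: 11111111.11111111.10000000.00000000
AND operation:
Net:  01000011.01100010.10000000.00000000
Network: 67.98.128.0/17


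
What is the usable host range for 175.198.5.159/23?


Network: 175.198.4.0
Broadcast: 175.198.5.255
First usable = network + 1
Last usable = broadcast - 1
Range: 175.198.4.1 to 175.198.5.254


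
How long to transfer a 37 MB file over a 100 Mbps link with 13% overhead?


Effective throughput = 100 * (1 - 13/100) = 87 Mbps
File size in Mb = 37 * 8 = 296 Mb
Time = 296 / 87
Time = 3.4023 seconds


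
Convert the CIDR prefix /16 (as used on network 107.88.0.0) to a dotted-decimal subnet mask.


/16 means 16 network bits, 16 host bits
Binary: 11111111111111110000000000000000
Mask: 255.255.0.0


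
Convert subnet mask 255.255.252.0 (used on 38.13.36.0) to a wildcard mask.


Subnet mask: 255.255.252.0
Wildcard = 255.255.255.255 - subnet mask
255 - 255 = 0
255 - 255 = 0
255 - 252 = 3
255 - 0 = 255
Wildcard: 0.0.3.255


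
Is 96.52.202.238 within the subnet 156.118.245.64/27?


Subnet network: 156.118.245.64
Test IP AND mask: 96.52.202.224
No, 96.52.202.238 is not in 156.118.245.64/27


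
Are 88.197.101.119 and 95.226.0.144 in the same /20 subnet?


Mask: 255.255.240.0
88.197.101.119 AND mask = 88.197.96.0
95.226.0.144 AND mask = 95.226.0.0
No, different subnets (88.197.96.0 vs 95.226.0.0)


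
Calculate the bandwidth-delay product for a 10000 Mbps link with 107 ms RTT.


BDP = bandwidth * RTT
= 10000 Mbps * 107 ms
= 10000 * 1e6 * 107 / 1000 bits
= 1070000000 bits
= 133750000 bytes
= 130615.2344 KB
BDP = 1070000000 bits (133750000 bytes)


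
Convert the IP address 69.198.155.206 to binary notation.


69 = 01000101
198 = 11000110
155 = 10011011
206 = 11001110
Binary: 01000101.11000110.10011011.11001110


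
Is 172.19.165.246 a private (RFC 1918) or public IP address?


RFC 1918 private ranges:
  10.0.0.0/8 (10.0.0.0 - 10.255.255.255)
  172.16.0.0/12 (172.16.0.0 - 172.31.255.255)
  192.168.0.0/16 (192.168.0.0 - 192.168.255.255)
Private (in 172.16.0.0/12)


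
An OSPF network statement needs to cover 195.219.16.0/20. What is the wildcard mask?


Subnet mask: 255.255.240.0
Wildcard = 255.255.255.255 - subnet mask
255 - 255 = 0
255 - 255 = 0
255 - 240 = 15
255 - 0 = 255
Wildcard: 0.0.15.255


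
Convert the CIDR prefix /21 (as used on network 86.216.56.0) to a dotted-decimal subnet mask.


/21 means 21 network bits, 11 host bits
Binary: 11111111111111111111100000000000
Mask: 255.255.248.0


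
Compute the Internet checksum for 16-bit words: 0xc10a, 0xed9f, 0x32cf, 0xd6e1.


Sum all words (with carry folding):
+ 0xc10a = 0xc10a
+ 0xed9f = 0xaeaa
+ 0x32cf = 0xe179
+ 0xd6e1 = 0xb85b
One's complement: ~0xb85b
Checksum = 0x47a4


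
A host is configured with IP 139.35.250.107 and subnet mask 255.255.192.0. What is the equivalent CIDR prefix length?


Binary: 11111111.11111111.11000000.00000000
Count leading 1s
Prefix: /18


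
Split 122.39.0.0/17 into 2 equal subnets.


New prefix = 17 + 1 = 18
Each subnet has 16384 addresses
  122.39.0.0/18
  122.39.64.0/18
Subnets: 122.39.0.0/18, 122.39.64.0/18


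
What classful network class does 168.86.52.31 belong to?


First octet: 168
Binary: 10101000
10xxxxxx -> Class B (128-191)
Class B, default mask 255.255.0.0 (/16)


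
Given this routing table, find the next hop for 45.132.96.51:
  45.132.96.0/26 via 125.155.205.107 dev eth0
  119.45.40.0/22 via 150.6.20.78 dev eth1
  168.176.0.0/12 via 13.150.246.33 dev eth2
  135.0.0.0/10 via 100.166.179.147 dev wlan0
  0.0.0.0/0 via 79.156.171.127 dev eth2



Longest prefix match for 45.132.96.51:
  /26 45.132.96.0: MATCH
  /22 119.45.40.0: no
  /12 168.176.0.0: no
  /10 135.0.0.0: no
  /0 0.0.0.0: MATCH
Selected: next-hop 125.155.205.107 via eth0 (matched /26)


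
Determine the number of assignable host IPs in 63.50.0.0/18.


Host bits = 32 - 18 = 14
Total addresses = 2^14 = 16384
Usable = total - 2 (network and broadcast)
Usable hosts: 16382


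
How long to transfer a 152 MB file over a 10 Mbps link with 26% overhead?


Effective throughput = 10 * (1 - 26/100) = 7.4 Mbps
File size in Mb = 152 * 8 = 1216 Mb
Time = 1216 / 7.4
Time = 164.3243 seconds


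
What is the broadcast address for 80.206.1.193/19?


Network: 80.206.0.0/19
Host bits = 13
Set all host bits to 1:
Broadcast: 80.206.31.255


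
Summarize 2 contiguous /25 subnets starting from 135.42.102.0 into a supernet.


Original prefix: /25
Number of subnets: 2 = 2^1
New prefix = 25 - 1 = 24
Supernet: 135.42.102.0/24


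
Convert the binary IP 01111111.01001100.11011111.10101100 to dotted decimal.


01111111 = 127
01001100 = 76
11011111 = 223
10101100 = 172
IP: 127.76.223.172


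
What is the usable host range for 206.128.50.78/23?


Network: 206.128.50.0
Broadcast: 206.128.51.255
First usable = network + 1
Last usable = broadcast - 1
Range: 206.128.50.1 to 206.128.51.254


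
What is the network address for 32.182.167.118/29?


IP:   00100000.10110110.10100111.01110110
Mask: 11111111.11111111.11111111.11111000
AND operation:
Net:  00100000.10110110.10100111.01110000
Network: 32.182.167.112/29


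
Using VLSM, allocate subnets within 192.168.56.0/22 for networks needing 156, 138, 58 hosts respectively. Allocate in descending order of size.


156 hosts -> /24 (254 usable): 192.168.56.0/24
138 hosts -> /24 (254 usable): 192.168.57.0/24
58 hosts -> /26 (62 usable): 192.168.58.0/26
Allocation: 192.168.56.0/24 (156 hosts, 254 usable); 192.168.57.0/24 (138 hosts, 254 usable); 192.168.58.0/26 (58 hosts, 62 usable)


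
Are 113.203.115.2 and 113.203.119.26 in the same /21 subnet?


Mask: 255.255.248.0
113.203.115.2 AND mask = 113.203.112.0
113.203.119.26 AND mask = 113.203.112.0
Yes, same subnet (113.203.112.0)


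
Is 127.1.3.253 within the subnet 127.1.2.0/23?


Subnet network: 127.1.2.0
Test IP AND mask: 127.1.2.0
Yes, 127.1.3.253 is in 127.1.2.0/23


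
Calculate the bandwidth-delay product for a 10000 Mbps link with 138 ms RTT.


BDP = bandwidth * RTT
= 10000 Mbps * 138 ms
= 10000 * 1e6 * 138 / 1000 bits
= 1380000000 bits
= 172500000 bytes
= 168457.0312 KB
BDP = 1380000000 bits (172500000 bytes)


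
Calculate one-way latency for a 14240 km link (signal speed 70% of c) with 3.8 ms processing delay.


Speed = 0.7 * 3e5 km/s = 210000 km/s
Propagation delay = 14240 / 210000 = 0.0678 s = 67.8095 ms
Processing delay = 3.8 ms
Total one-way latency = 71.6095 ms


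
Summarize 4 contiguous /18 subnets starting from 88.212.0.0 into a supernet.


Original prefix: /18
Number of subnets: 4 = 2^2
New prefix = 18 - 2 = 16
Supernet: 88.212.0.0/16


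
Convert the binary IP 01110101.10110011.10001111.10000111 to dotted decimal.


01110101 = 117
10110011 = 179
10001111 = 143
10000111 = 135
IP: 117.179.143.135


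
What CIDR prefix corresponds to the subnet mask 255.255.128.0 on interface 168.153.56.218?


Binary: 11111111.11111111.10000000.00000000
Count leading 1s
Prefix: /17


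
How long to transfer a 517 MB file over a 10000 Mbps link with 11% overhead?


Effective throughput = 10000 * (1 - 11/100) = 8900 Mbps
File size in Mb = 517 * 8 = 4136 Mb
Time = 4136 / 8900
Time = 0.4647 seconds


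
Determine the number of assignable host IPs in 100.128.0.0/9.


Host bits = 32 - 9 = 23
Total addresses = 2^23 = 8388608
Usable = total - 2 (network and broadcast)
Usable hosts: 8388606


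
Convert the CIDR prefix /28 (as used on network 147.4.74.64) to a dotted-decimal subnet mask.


/28 means 28 network bits, 4 host bits
Binary: 11111111111111111111111111110000
Mask: 255.255.255.240


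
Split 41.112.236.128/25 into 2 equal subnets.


New prefix = 25 + 1 = 26
Each subnet has 64 addresses
  41.112.236.128/26
  41.112.236.192/26
Subnets: 41.112.236.128/26, 41.112.236.192/26


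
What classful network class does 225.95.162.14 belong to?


First octet: 225
Binary: 11100001
1110xxxx -> Class D (224-239)
Class D (multicast), default mask N/A


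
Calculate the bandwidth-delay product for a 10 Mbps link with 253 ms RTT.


BDP = bandwidth * RTT
= 10 Mbps * 253 ms
= 10 * 1e6 * 253 / 1000 bits
= 2530000 bits
= 316250 bytes
= 308.8379 KB
BDP = 2530000 bits (316250 bytes)


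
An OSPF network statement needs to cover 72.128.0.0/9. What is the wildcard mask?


Subnet mask: 255.128.0.0
Wildcard = 255.255.255.255 - subnet mask
255 - 255 = 0
255 - 128 = 127
255 - 0 = 255
255 - 0 = 255
Wildcard: 0.127.255.255


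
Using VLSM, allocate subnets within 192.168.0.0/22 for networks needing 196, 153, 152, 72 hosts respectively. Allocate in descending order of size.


196 hosts -> /24 (254 usable): 192.168.0.0/24
153 hosts -> /24 (254 usable): 192.168.1.0/24
152 hosts -> /24 (254 usable): 192.168.2.0/24
72 hosts -> /25 (126 usable): 192.168.3.0/25
Allocation: 192.168.0.0/24 (196 hosts, 254 usable); 192.168.1.0/24 (153 hosts, 254 usable); 192.168.2.0/24 (152 hosts, 254 usable); 192.168.3.0/25 (72 hosts, 126 usable)


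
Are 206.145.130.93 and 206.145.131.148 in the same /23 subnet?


Mask: 255.255.254.0
206.145.130.93 AND mask = 206.145.130.0
206.145.131.148 AND mask = 206.145.130.0
Yes, same subnet (206.145.130.0)


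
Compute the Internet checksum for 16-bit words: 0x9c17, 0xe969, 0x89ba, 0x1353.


Sum all words (with carry folding):
+ 0x9c17 = 0x9c17
+ 0xe969 = 0x8581
+ 0x89ba = 0x0f3c
+ 0x1353 = 0x228f
One's complement: ~0x228f
Checksum = 0xdd70


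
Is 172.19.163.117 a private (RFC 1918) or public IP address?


RFC 1918 private ranges:
  10.0.0.0/8 (10.0.0.0 - 10.255.255.255)
  172.16.0.0/12 (172.16.0.0 - 172.31.255.255)
  192.168.0.0/16 (192.168.0.0 - 192.168.255.255)
Private (in 172.16.0.0/12)


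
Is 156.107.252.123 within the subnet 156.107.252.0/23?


Subnet network: 156.107.252.0
Test IP AND mask: 156.107.252.0
Yes, 156.107.252.123 is in 156.107.252.0/23


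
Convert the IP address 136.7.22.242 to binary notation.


136 = 10001000
7 = 00000111
22 = 00010110
242 = 11110010
Binary: 10001000.00000111.00010110.11110010


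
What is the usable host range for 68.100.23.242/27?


Network: 68.100.23.224
Broadcast: 68.100.23.255
First usable = network + 1
Last usable = broadcast - 1
Range: 68.100.23.225 to 68.100.23.254


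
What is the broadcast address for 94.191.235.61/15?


Network: 94.190.0.0/15
Host bits = 17
Set all host bits to 1:
Broadcast: 94.191.255.255


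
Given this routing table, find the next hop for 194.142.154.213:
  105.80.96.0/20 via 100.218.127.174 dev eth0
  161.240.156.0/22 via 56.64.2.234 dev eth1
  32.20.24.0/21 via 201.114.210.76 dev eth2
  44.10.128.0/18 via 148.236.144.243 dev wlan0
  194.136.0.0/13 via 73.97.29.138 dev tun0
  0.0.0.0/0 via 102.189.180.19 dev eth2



Longest prefix match for 194.142.154.213:
  /20 105.80.96.0: no
  /22 161.240.156.0: no
  /21 32.20.24.0: no
  /18 44.10.128.0: no
  /13 194.136.0.0: MATCH
  /0 0.0.0.0: MATCH
Selected: next-hop 73.97.29.138 via tun0 (matched /13)


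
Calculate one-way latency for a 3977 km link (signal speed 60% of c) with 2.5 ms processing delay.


Speed = 0.6 * 3e5 km/s = 180000 km/s
Propagation delay = 3977 / 180000 = 0.0221 s = 22.0944 ms
Processing delay = 2.5 ms
Total one-way latency = 24.5944 ms


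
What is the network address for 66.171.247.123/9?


IP:   01000010.10101011.11110111.01111011
Mask: 11111111.10000000.00000000.00000000
AND operation:
Net:  01000010.10000000.00000000.00000000
Network: 66.128.0.0/9


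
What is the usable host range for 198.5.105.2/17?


Network: 198.5.0.0
Broadcast: 198.5.127.255
First usable = network + 1
Last usable = broadcast - 1
Range: 198.5.0.1 to 198.5.127.254


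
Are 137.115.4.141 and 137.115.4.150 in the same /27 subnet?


Mask: 255.255.255.224
137.115.4.141 AND mask = 137.115.4.128
137.115.4.150 AND mask = 137.115.4.128
Yes, same subnet (137.115.4.128)


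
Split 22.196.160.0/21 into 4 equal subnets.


New prefix = 21 + 2 = 23
Each subnet has 512 addresses
  22.196.160.0/23
  22.196.162.0/23
  22.196.164.0/23
  22.196.166.0/23
Subnets: 22.196.160.0/23, 22.196.162.0/23, 22.196.164.0/23, 22.196.166.0/23


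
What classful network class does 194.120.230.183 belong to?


First octet: 194
Binary: 11000010
110xxxxx -> Class C (192-223)
Class C, default mask 255.255.255.0 (/24)


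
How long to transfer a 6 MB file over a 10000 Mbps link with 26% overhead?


Effective throughput = 10000 * (1 - 26/100) = 7400 Mbps
File size in Mb = 6 * 8 = 48 Mb
Time = 48 / 7400
Time = 0.0065 seconds


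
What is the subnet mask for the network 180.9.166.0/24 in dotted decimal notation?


/24 means 24 network bits, 8 host bits
Binary: 11111111111111111111111100000000
Mask: 255.255.255.0


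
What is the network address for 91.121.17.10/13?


IP:   01011011.01111001.00010001.00001010
Mask: 11111111.11111000.00000000.00000000
AND operation:
Net:  01011011.01111000.00000000.00000000
Network: 91.120.0.0/13


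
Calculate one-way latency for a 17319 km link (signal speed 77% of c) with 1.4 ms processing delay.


Speed = 0.77 * 3e5 km/s = 231000 km/s
Propagation delay = 17319 / 231000 = 0.075 s = 74.974 ms
Processing delay = 1.4 ms
Total one-way latency = 76.374 ms


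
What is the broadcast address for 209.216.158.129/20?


Network: 209.216.144.0/20
Host bits = 12
Set all host bits to 1:
Broadcast: 209.216.159.255


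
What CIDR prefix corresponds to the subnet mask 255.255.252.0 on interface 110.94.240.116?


Binary: 11111111.11111111.11111100.00000000
Count leading 1s
Prefix: /22


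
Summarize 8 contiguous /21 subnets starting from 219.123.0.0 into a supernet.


Original prefix: /21
Number of subnets: 8 = 2^3
New prefix = 21 - 3 = 18
Supernet: 219.123.0.0/18


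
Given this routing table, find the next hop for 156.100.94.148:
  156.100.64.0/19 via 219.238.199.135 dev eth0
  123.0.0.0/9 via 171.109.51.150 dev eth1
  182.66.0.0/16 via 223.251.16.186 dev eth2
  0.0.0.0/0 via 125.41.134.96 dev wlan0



Longest prefix match for 156.100.94.148:
  /19 156.100.64.0: MATCH
  /9 123.0.0.0: no
  /16 182.66.0.0: no
  /0 0.0.0.0: MATCH
Selected: next-hop 219.238.199.135 via eth0 (matched /19)


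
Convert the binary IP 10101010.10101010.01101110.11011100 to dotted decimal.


10101010 = 170
10101010 = 170
01101110 = 110
11011100 = 220
IP: 170.170.110.220


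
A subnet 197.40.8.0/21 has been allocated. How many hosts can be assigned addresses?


Host bits = 32 - 21 = 11
Total addresses = 2^11 = 2048
Usable = total - 2 (network and broadcast)
Usable hosts: 2046


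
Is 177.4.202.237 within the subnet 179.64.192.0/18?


Subnet network: 179.64.192.0
Test IP AND mask: 177.4.192.0
No, 177.4.202.237 is not in 179.64.192.0/18


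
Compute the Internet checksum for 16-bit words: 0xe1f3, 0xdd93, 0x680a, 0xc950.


Sum all words (with carry folding):
+ 0xe1f3 = 0xe1f3
+ 0xdd93 = 0xbf87
+ 0x680a = 0x2792
+ 0xc950 = 0xf0e2
One's complement: ~0xf0e2
Checksum = 0x0f1d
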